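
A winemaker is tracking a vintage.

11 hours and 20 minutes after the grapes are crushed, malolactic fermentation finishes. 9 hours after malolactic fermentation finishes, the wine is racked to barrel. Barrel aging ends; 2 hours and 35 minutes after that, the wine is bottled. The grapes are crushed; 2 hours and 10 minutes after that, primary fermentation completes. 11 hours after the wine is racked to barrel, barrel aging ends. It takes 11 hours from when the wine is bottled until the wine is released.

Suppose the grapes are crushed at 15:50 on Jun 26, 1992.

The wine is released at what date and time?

12:45 on Jun 28, 1992

The grapes are crushed: 15:50 Jun 26, 1992.
Malolactic fermentation finishes: 15:50 Jun 26, 1992 + 11h20m = 03:10 Jun 27, 1992.
The wine is racked to barrel: 03:10 Jun 27, 1992 + 9h = 12:10 Jun 27, 1992.
Barrel aging ends: 12:10 Jun 27, 1992 + 11h = 23:10 Jun 27, 1992.
The wine is bottled: 23:10 Jun 27, 1992 + 2h35m = 01:45 Jun 28, 1992.
The wine is released: 01:45 Jun 28, 1992 + 11h = 12:45 Jun 28, 1992.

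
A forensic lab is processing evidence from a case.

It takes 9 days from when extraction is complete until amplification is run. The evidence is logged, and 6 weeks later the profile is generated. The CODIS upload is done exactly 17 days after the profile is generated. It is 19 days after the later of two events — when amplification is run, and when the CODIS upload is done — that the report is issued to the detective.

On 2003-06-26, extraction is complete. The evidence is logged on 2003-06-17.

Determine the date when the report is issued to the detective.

2003-09-03

Extraction is complete: Jun 26, 2003.
Amplification is run: Jun 26, 2003 + 9 days = Jul 5, 2003.
The evidence is logged: Jun 17, 2003.
The profile is generated: Jun 17, 2003 + 6 weeks = Jul 29, 2003.
The CODIS upload is done: Jul 29, 2003 + 17 days = Aug 15, 2003.
Both prerequisites met — amplification is run (Jul 5, 2003), the CODIS upload is done (Aug 15, 2003); the later is Aug 15, 2003.
The report is issued to the detective: Aug 15, 2003 + 19 days = Sep 3, 2003.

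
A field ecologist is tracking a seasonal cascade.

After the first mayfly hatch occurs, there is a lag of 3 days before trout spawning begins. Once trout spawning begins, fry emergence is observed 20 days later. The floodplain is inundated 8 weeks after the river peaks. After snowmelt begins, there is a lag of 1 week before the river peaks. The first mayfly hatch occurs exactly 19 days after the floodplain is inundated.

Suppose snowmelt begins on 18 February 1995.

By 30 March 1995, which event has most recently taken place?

Snowmelt begins: Feb 18, 1995.
The river peaks: Feb 18, 1995 + 1 week = Feb 25, 1995.
The floodplain is inundated: Feb 25, 1995 + 8 weeks = Apr 22, 1995.
The first mayfly hatch occurs: Apr 22, 1995 + 19 days = May 11, 1995.
Trout spawning begins: May 11, 1995 + 3 days = May 14, 1995.
Fry emergence is observed: May 14, 1995 + 20 days = Jun 3, 1995.
Mar 30, 1995 falls between when the river peaks (Feb 25, 1995) and when the floodplain is inundated (Apr 22, 1995).

The river peaks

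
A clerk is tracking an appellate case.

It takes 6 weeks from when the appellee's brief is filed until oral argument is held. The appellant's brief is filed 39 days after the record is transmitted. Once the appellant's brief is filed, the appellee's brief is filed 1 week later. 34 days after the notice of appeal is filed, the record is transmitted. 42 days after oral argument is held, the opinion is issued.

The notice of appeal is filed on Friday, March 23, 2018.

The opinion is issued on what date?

The notice of appeal is filed: Mar 23, 2018.
The record is transmitted: Mar 23, 2018 + 34 days = Apr 26, 2018.
The appellant's brief is filed: Apr 26, 2018 + 39 days = Jun 4, 2018.
The appellee's brief is filed: Jun 4, 2018 + 1 week = Jun 11, 2018.
Oral argument is held: Jun 11, 2018 + 6 weeks = Jul 23, 2018.
The opinion is issued: Jul 23, 2018 + 42 days = Sep 3, 2018.

Monday, September 3, 2018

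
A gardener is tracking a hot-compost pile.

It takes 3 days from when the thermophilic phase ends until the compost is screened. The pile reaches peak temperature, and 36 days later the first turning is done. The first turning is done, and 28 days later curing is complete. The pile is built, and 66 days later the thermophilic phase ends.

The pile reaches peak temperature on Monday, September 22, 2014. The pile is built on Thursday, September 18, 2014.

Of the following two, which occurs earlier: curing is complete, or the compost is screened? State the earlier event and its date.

The pile reaches peak temperature: Sep 22, 2014.
The first turning is done: Sep 22, 2014 + 36 days = Oct 28, 2014.
Curing is complete: Oct 28, 2014 + 28 days = Nov 25, 2014.
The pile is built: Sep 18, 2014.
The thermophilic phase ends: Sep 18, 2014 + 66 days = Nov 23, 2014.
The compost is screened: Nov 23, 2014 + 3 days = Nov 26, 2014.
Comparing: curing is complete on Nov 25, 2014 vs the compost is screened on Nov 26, 2014. Earlier: curing is complete.

Curing is complete — Tuesday, November 25, 2014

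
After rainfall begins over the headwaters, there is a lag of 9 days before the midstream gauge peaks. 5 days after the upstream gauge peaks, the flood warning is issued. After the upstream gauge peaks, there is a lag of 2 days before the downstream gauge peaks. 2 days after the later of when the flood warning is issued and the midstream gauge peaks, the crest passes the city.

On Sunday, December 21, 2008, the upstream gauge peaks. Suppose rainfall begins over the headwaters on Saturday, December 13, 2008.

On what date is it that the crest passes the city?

Sunday, December 28, 2008

The upstream gauge peaks: Dec 21, 2008.
The flood warning is issued: Dec 21, 2008 + 5 days = Dec 26, 2008.
Rainfall begins over the headwaters: Dec 13, 2008.
The midstream gauge peaks: Dec 13, 2008 + 9 days = Dec 22, 2008.
Both prerequisites met — the flood warning is issued (Dec 26, 2008), the midstream gauge peaks (Dec 22, 2008); the later is Dec 26, 2008.
The crest passes the city: Dec 26, 2008 + 2 days = Dec 28, 2008.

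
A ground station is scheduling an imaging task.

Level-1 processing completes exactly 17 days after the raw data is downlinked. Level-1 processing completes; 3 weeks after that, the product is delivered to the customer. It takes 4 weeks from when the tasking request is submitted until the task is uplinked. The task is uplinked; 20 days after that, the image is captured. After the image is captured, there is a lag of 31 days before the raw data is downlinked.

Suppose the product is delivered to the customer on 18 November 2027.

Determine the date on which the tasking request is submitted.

The product is delivered to the customer: Nov 18, 2027.
Level-1 processing completes: Nov 18, 2027 − 3 weeks = Oct 28, 2027.
The raw data is downlinked: Oct 28, 2027 − 17 days = Oct 11, 2027.
The image is captured: Oct 11, 2027 − 31 days = Sep 10, 2027.
The task is uplinked: Sep 10, 2027 − 20 days = Aug 21, 2027.
The tasking request is submitted: Aug 21, 2027 − 4 weeks = Jul 24, 2027.

24 July 2027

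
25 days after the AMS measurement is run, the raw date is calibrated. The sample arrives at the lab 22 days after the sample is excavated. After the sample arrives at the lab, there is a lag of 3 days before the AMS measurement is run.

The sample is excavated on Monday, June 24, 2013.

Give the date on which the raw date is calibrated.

Tuesday, August 13, 2013

The sample is excavated: Jun 24, 2013.
The sample arrives at the lab: Jun 24, 2013 + 22 days = Jul 16, 2013.
The AMS measurement is run: Jul 16, 2013 + 3 days = Jul 19, 2013.
The raw date is calibrated: Jul 19, 2013 + 25 days = Aug 13, 2013.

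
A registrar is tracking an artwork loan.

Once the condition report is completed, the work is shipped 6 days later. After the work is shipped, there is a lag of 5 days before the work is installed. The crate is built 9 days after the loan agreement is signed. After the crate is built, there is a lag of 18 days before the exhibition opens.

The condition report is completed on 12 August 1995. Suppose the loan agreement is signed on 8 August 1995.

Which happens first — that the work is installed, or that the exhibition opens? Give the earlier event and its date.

The condition report is completed: Aug 12, 1995.
The work is shipped: Aug 12, 1995 + 6 days = Aug 18, 1995.
The work is installed: Aug 18, 1995 + 5 days = Aug 23, 1995.
The loan agreement is signed: Aug 8, 1995.
The crate is built: Aug 8, 1995 + 9 days = Aug 17, 1995.
The exhibition opens: Aug 17, 1995 + 18 days = Sep 4, 1995.
Comparing: the work is installed on Aug 23, 1995 vs the exhibition opens on Sep 4, 1995. Earlier: the work is installed.

The work is installed — 23 August 1995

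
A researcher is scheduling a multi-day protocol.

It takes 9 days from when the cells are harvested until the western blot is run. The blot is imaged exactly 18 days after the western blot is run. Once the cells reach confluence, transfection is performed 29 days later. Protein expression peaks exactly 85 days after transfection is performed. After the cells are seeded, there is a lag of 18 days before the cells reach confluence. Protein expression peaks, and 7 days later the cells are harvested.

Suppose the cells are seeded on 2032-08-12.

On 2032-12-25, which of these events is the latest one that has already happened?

The cells are seeded: Aug 12, 2032.
The cells reach confluence: Aug 12, 2032 + 18 days = Aug 30, 2032.
Transfection is performed: Aug 30, 2032 + 29 days = Sep 28, 2032.
Protein expression peaks: Sep 28, 2032 + 85 days = Dec 22, 2032.
The cells are harvested: Dec 22, 2032 + 7 days = Dec 29, 2032.
The western blot is run: Dec 29, 2032 + 9 days = Jan 7, 2033.
The blot is imaged: Jan 7, 2033 + 18 days = Jan 25, 2033.
Dec 25, 2032 falls between when protein expression peaks (Dec 22, 2032) and when the cells are harvested (Dec 29, 2032).

Protein expression peaks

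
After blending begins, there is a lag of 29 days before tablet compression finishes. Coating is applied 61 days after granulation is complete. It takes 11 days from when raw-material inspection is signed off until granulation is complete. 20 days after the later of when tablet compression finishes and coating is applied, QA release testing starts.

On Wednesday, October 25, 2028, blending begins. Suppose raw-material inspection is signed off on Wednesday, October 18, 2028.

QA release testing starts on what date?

Thursday, January 18, 2029

Blending begins: Oct 25, 2028.
Tablet compression finishes: Oct 25, 2028 + 29 days = Nov 23, 2028.
Raw-material inspection is signed off: Oct 18, 2028.
Granulation is complete: Oct 18, 2028 + 11 days = Oct 29, 2028.
Coating is applied: Oct 29, 2028 + 61 days = Dec 29, 2028.
Both prerequisites met — tablet compression finishes (Nov 23, 2028), coating is applied (Dec 29, 2028); the later is Dec 29, 2028.
QA release testing starts: Dec 29, 2028 + 20 days = Jan 18, 2029.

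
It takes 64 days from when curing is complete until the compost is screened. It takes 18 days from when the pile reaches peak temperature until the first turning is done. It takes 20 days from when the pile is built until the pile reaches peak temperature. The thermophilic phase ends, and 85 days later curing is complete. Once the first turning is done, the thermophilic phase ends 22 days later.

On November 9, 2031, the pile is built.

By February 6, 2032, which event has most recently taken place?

The thermophilic phase ends

The pile is built: Nov 9, 2031.
The pile reaches peak temperature: Nov 9, 2031 + 20 days = Nov 29, 2031.
The first turning is done: Nov 29, 2031 + 18 days = Dec 17, 2031.
The thermophilic phase ends: Dec 17, 2031 + 22 days = Jan 8, 2032.
Curing is complete: Jan 8, 2032 + 85 days = Apr 2, 2032.
The compost is screened: Apr 2, 2032 + 64 days = Jun 5, 2032.
Feb 6, 2032 falls between when the thermophilic phase ends (Jan 8, 2032) and when curing is complete (Apr 2, 2032).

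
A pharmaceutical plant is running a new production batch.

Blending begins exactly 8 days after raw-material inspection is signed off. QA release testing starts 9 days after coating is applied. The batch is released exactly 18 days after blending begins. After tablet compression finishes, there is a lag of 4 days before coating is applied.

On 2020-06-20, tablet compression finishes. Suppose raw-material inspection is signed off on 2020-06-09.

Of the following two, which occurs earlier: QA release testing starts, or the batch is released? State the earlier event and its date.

Tablet compression finishes: Jun 20, 2020.
Coating is applied: Jun 20, 2020 + 4 days = Jun 24, 2020.
QA release testing starts: Jun 24, 2020 + 9 days = Jul 3, 2020.
Raw-material inspection is signed off: Jun 9, 2020.
Blending begins: Jun 9, 2020 + 8 days = Jun 17, 2020.
The batch is released: Jun 17, 2020 + 18 days = Jul 5, 2020.
Comparing: QA release testing starts on Jul 3, 2020 vs the batch is released on Jul 5, 2020. Earlier: QA release testing starts.

QA release testing starts — 2020-07-03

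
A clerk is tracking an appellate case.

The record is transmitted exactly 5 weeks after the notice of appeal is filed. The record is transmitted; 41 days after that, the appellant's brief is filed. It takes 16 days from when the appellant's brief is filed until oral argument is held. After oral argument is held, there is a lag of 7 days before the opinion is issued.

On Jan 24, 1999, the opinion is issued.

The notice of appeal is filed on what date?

The opinion is issued: Jan 24, 1999.
Oral argument is held: Jan 24, 1999 − 7 days = Jan 17, 1999.
The appellant's brief is filed: Jan 17, 1999 − 16 days = Jan 1, 1999.
The record is transmitted: Jan 1, 1999 − 41 days = Nov 21, 1998.
The notice of appeal is filed: Nov 21, 1998 − 5 weeks = Oct 17, 1998.

Oct 17, 1998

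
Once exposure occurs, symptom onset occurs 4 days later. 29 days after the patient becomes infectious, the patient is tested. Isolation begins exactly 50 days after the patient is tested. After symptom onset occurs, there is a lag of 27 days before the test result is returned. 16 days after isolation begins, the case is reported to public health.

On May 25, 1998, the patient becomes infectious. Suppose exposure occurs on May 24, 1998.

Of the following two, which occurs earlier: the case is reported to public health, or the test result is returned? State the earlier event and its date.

The test result is returned — Jun 24, 1998

The patient becomes infectious: May 25, 1998.
The patient is tested: May 25, 1998 + 29 days = Jun 23, 1998.
Isolation begins: Jun 23, 1998 + 50 days = Aug 12, 1998.
The case is reported to public health: Aug 12, 1998 + 16 days = Aug 28, 1998.
Exposure occurs: May 24, 1998.
Symptom onset occurs: May 24, 1998 + 4 days = May 28, 1998.
The test result is returned: May 28, 1998 + 27 days = Jun 24, 1998.
Comparing: the case is reported to public health on Aug 28, 1998 vs the test result is returned on Jun 24, 1998. Earlier: the test result is returned.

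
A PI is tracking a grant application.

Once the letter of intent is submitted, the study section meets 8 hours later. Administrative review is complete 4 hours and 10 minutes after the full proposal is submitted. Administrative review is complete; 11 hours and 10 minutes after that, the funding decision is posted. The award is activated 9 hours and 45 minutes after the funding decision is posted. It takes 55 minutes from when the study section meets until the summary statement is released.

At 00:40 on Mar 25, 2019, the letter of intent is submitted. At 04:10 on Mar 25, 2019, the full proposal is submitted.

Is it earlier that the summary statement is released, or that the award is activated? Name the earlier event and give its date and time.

The letter of intent is submitted: 00:40 Mar 25, 2019.
The study section meets: 00:40 Mar 25, 2019 + 8h = 08:40 Mar 25, 2019.
The summary statement is released: 08:40 Mar 25, 2019 + 55m = 09:35 Mar 25, 2019.
The full proposal is submitted: 04:10 Mar 25, 2019.
Administrative review is complete: 04:10 Mar 25, 2019 + 4h10m = 08:20 Mar 25, 2019.
The funding decision is posted: 08:20 Mar 25, 2019 + 11h10m = 19:30 Mar 25, 2019.
The award is activated: 19:30 Mar 25, 2019 + 9h45m = 05:15 Mar 26, 2019.
Comparing: the summary statement is released at 09:35 Mar 25, 2019 vs the award is activated at 05:15 Mar 26, 2019. Earlier: the summary statement is released.

The summary statement is released — 09:35 on Mar 25, 2019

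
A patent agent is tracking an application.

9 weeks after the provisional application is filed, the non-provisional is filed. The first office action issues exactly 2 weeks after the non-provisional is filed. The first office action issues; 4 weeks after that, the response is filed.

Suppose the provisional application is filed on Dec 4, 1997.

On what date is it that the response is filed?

Mar 19, 1998

The provisional application is filed: Dec 4, 1997.
The non-provisional is filed: Dec 4, 1997 + 9 weeks = Feb 5, 1998.
The first office action issues: Feb 5, 1998 + 2 weeks = Feb 19, 1998.
The response is filed: Feb 19, 1998 + 4 weeks = Mar 19, 1998.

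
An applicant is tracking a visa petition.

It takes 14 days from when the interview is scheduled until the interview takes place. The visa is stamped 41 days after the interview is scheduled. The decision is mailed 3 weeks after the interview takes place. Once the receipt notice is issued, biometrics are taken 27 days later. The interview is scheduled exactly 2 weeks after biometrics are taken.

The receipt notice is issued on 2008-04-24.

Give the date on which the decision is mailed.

The receipt notice is issued: Apr 24, 2008.
Biometrics are taken: Apr 24, 2008 + 27 days = May 21, 2008.
The interview is scheduled: May 21, 2008 + 2 weeks = Jun 4, 2008.
The interview takes place: Jun 4, 2008 + 14 days = Jun 18, 2008.
The decision is mailed: Jun 18, 2008 + 3 weeks = Jul 9, 2008.

2008-07-09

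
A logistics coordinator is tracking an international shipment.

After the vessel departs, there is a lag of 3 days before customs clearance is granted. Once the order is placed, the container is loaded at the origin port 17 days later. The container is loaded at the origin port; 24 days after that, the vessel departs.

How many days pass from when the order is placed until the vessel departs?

Causal path: the order is placed → the container is loaded at the origin port → the vessel departs.
Total delay along the path: 17 + 24 = 41 days.

41 days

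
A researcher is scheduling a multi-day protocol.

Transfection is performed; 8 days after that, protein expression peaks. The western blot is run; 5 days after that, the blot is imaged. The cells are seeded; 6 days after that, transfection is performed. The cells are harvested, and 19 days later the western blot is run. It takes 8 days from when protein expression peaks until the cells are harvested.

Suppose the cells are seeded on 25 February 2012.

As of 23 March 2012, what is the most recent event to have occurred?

The cells are seeded: Feb 25, 2012.
Transfection is performed: Feb 25, 2012 + 6 days = Mar 2, 2012.
Protein expression peaks: Mar 2, 2012 + 8 days = Mar 10, 2012.
The cells are harvested: Mar 10, 2012 + 8 days = Mar 18, 2012.
The western blot is run: Mar 18, 2012 + 19 days = Apr 6, 2012.
The blot is imaged: Apr 6, 2012 + 5 days = Apr 11, 2012.
Mar 23, 2012 falls between when the cells are harvested (Mar 18, 2012) and when the western blot is run (Apr 6, 2012).

The cells are harvested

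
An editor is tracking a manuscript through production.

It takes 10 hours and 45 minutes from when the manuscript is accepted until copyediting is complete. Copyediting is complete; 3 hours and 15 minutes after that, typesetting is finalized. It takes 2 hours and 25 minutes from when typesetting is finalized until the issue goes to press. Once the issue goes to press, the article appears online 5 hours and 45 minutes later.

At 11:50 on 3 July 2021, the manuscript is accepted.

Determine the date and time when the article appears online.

10:00 on 4 July 2021

The manuscript is accepted: 11:50 Jul 3, 2021.
Copyediting is complete: 11:50 Jul 3, 2021 + 10h45m = 22:35 Jul 3, 2021.
Typesetting is finalized: 22:35 Jul 3, 2021 + 3h15m = 01:50 Jul 4, 2021.
The issue goes to press: 01:50 Jul 4, 2021 + 2h25m = 04:15 Jul 4, 2021.
The article appears online: 04:15 Jul 4, 2021 + 5h45m = 10:00 Jul 4, 2021.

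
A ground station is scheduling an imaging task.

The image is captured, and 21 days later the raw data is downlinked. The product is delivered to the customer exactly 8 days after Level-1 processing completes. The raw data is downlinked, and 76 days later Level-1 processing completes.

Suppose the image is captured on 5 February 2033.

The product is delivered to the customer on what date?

The image is captured: Feb 5, 2033.
The raw data is downlinked: Feb 5, 2033 + 21 days = Feb 26, 2033.
Level-1 processing completes: Feb 26, 2033 + 76 days = May 13, 2033.
The product is delivered to the customer: May 13, 2033 + 8 days = May 21, 2033.

21 May 2033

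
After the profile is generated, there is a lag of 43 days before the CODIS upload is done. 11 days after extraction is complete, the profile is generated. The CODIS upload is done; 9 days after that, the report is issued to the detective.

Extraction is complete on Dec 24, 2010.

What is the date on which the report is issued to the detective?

Feb 25, 2011

Extraction is complete: Dec 24, 2010.
The profile is generated: Dec 24, 2010 + 11 days = Jan 4, 2011.
The CODIS upload is done: Jan 4, 2011 + 43 days = Feb 16, 2011.
The report is issued to the detective: Feb 16, 2011 + 9 days = Feb 25, 2011.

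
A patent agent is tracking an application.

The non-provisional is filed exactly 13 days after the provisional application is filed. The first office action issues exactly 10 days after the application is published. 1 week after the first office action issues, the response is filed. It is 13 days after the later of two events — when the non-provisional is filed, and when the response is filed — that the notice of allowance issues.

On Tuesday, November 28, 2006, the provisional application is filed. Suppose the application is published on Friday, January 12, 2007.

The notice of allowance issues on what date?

The provisional application is filed: Nov 28, 2006.
The non-provisional is filed: Nov 28, 2006 + 13 days = Dec 11, 2006.
The application is published: Jan 12, 2007.
The first office action issues: Jan 12, 2007 + 10 days = Jan 22, 2007.
The response is filed: Jan 22, 2007 + 1 week = Jan 29, 2007.
Both prerequisites met — the non-provisional is filed (Dec 11, 2006), the response is filed (Jan 29, 2007); the later is Jan 29, 2007.
The notice of allowance issues: Jan 29, 2007 + 13 days = Feb 11, 2007.

Sunday, February 11, 2007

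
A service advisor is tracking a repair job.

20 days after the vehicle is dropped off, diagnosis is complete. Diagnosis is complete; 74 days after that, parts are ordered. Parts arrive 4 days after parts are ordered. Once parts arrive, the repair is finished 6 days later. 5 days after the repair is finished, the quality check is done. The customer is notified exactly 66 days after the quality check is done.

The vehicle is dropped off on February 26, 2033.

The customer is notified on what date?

The vehicle is dropped off: Feb 26, 2033.
Diagnosis is complete: Feb 26, 2033 + 20 days = Mar 18, 2033.
Parts are ordered: Mar 18, 2033 + 74 days = May 31, 2033.
Parts arrive: May 31, 2033 + 4 days = Jun 4, 2033.
The repair is finished: Jun 4, 2033 + 6 days = Jun 10, 2033.
The quality check is done: Jun 10, 2033 + 5 days = Jun 15, 2033.
The customer is notified: Jun 15, 2033 + 66 days = Aug 20, 2033.

August 20, 2033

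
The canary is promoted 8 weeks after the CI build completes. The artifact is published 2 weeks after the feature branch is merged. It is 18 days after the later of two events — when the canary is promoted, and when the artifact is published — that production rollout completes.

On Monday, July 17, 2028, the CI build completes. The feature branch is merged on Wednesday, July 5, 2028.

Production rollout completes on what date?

Friday, September 29, 2028

The CI build completes: Jul 17, 2028.
The canary is promoted: Jul 17, 2028 + 8 weeks = Sep 11, 2028.
The feature branch is merged: Jul 5, 2028.
The artifact is published: Jul 5, 2028 + 2 weeks = Jul 19, 2028.
Both prerequisites met — the canary is promoted (Sep 11, 2028), the artifact is published (Jul 19, 2028); the later is Sep 11, 2028.
Production rollout completes: Sep 11, 2028 + 18 days = Sep 29, 2028.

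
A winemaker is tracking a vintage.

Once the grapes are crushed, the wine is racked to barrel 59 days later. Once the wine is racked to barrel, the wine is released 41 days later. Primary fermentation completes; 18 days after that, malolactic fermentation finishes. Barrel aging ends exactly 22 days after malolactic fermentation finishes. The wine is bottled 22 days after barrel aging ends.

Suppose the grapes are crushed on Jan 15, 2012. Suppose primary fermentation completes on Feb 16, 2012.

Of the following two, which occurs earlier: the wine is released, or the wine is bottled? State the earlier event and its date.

The grapes are crushed: Jan 15, 2012.
The wine is racked to barrel: Jan 15, 2012 + 59 days = Mar 14, 2012.
The wine is released: Mar 14, 2012 + 41 days = Apr 24, 2012.
Primary fermentation completes: Feb 16, 2012.
Malolactic fermentation finishes: Feb 16, 2012 + 18 days = Mar 5, 2012.
Barrel aging ends: Mar 5, 2012 + 22 days = Mar 27, 2012.
The wine is bottled: Mar 27, 2012 + 22 days = Apr 18, 2012.
Comparing: the wine is released on Apr 24, 2012 vs the wine is bottled on Apr 18, 2012. Earlier: the wine is bottled.

The wine is bottled — Apr 18, 2012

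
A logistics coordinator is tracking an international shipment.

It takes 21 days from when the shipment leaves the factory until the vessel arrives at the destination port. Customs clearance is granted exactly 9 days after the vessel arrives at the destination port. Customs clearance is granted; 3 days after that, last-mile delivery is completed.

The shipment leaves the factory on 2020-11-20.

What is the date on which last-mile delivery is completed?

2020-12-23

The shipment leaves the factory: Nov 20, 2020.
The vessel arrives at the destination port: Nov 20, 2020 + 21 days = Dec 11, 2020.
Customs clearance is granted: Dec 11, 2020 + 9 days = Dec 20, 2020.
Last-mile delivery is completed: Dec 20, 2020 + 3 days = Dec 23, 2020.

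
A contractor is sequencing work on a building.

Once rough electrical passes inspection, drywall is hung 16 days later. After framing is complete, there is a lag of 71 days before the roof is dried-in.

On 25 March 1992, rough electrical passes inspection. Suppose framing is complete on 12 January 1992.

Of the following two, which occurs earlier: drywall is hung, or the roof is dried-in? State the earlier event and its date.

Rough electrical passes inspection: Mar 25, 1992.
Drywall is hung: Mar 25, 1992 + 16 days = Apr 10, 1992.
Framing is complete: Jan 12, 1992.
The roof is dried-in: Jan 12, 1992 + 71 days = Mar 23, 1992.
Comparing: drywall is hung on Apr 10, 1992 vs the roof is dried-in on Mar 23, 1992. Earlier: the roof is dried-in.

The roof is dried-in — 23 March 1992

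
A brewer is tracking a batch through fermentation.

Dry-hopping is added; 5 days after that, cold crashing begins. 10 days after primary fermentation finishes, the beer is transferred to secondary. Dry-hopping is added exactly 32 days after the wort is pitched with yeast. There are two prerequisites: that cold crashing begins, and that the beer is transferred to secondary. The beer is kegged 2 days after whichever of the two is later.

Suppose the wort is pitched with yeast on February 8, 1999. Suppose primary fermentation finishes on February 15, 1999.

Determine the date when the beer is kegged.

The wort is pitched with yeast: Feb 8, 1999.
Dry-hopping is added: Feb 8, 1999 + 32 days = Mar 12, 1999.
Cold crashing begins: Mar 12, 1999 + 5 days = Mar 17, 1999.
Primary fermentation finishes: Feb 15, 1999.
The beer is transferred to secondary: Feb 15, 1999 + 10 days = Feb 25, 1999.
Both prerequisites met — cold crashing begins (Mar 17, 1999), the beer is transferred to secondary (Feb 25, 1999); the later is Mar 17, 1999.
The beer is kegged: Mar 17, 1999 + 2 days = Mar 19, 1999.

March 19, 1999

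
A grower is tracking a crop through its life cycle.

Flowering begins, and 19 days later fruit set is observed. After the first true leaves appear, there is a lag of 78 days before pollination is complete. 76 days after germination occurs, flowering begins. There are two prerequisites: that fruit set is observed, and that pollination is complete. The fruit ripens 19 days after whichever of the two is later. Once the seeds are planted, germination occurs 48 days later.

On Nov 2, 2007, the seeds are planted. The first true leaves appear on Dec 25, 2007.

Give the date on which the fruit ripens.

The seeds are planted: Nov 2, 2007.
Germination occurs: Nov 2, 2007 + 48 days = Dec 20, 2007.
Flowering begins: Dec 20, 2007 + 76 days = Mar 5, 2008.
Fruit set is observed: Mar 5, 2008 + 19 days = Mar 24, 2008.
The first true leaves appear: Dec 25, 2007.
Pollination is complete: Dec 25, 2007 + 78 days = Mar 12, 2008.
Both prerequisites met — fruit set is observed (Mar 24, 2008), pollination is complete (Mar 12, 2008); the later is Mar 24, 2008.
The fruit ripens: Mar 24, 2008 + 19 days = Apr 12, 2008.

Apr 12, 2008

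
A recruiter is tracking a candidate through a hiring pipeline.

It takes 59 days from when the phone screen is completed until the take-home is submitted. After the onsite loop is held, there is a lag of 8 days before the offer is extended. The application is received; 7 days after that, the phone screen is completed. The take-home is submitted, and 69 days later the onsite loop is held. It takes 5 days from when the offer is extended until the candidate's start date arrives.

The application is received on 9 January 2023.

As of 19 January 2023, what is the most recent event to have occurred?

The application is received: Jan 9, 2023.
The phone screen is completed: Jan 9, 2023 + 7 days = Jan 16, 2023.
The take-home is submitted: Jan 16, 2023 + 59 days = Mar 16, 2023.
The onsite loop is held: Mar 16, 2023 + 69 days = May 24, 2023.
The offer is extended: May 24, 2023 + 8 days = Jun 1, 2023.
The candidate's start date arrives: Jun 1, 2023 + 5 days = Jun 6, 2023.
Jan 19, 2023 falls between when the phone screen is completed (Jan 16, 2023) and when the take-home is submitted (Mar 16, 2023).

The phone screen is completed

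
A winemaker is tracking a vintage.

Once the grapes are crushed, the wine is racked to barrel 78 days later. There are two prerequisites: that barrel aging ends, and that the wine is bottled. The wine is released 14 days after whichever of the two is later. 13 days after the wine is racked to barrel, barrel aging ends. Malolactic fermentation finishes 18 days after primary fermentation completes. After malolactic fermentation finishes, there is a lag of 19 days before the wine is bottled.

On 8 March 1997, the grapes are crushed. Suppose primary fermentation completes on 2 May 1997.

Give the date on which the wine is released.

The grapes are crushed: Mar 8, 1997.
The wine is racked to barrel: Mar 8, 1997 + 78 days = May 25, 1997.
Barrel aging ends: May 25, 1997 + 13 days = Jun 7, 1997.
Primary fermentation completes: May 2, 1997.
Malolactic fermentation finishes: May 2, 1997 + 18 days = May 20, 1997.
The wine is bottled: May 20, 1997 + 19 days = Jun 8, 1997.
Both prerequisites met — barrel aging ends (Jun 7, 1997), the wine is bottled (Jun 8, 1997); the later is Jun 8, 1997.
The wine is released: Jun 8, 1997 + 14 days = Jun 22, 1997.

22 June 1997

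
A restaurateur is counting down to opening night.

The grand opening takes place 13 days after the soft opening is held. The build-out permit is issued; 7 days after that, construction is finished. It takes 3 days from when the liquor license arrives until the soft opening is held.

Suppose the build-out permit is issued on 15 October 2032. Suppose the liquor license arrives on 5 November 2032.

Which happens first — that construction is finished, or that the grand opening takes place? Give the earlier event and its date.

The build-out permit is issued: Oct 15, 2032.
Construction is finished: Oct 15, 2032 + 7 days = Oct 22, 2032.
The liquor license arrives: Nov 5, 2032.
The soft opening is held: Nov 5, 2032 + 3 days = Nov 8, 2032.
The grand opening takes place: Nov 8, 2032 + 13 days = Nov 21, 2032.
Comparing: construction is finished on Oct 22, 2032 vs the grand opening takes place on Nov 21, 2032. Earlier: construction is finished.

Construction is finished — 22 October 2032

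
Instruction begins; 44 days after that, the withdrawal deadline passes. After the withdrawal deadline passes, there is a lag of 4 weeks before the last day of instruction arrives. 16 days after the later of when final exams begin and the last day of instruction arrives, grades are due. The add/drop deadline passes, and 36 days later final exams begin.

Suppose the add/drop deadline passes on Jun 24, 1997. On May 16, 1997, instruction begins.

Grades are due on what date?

The add/drop deadline passes: Jun 24, 1997.
Final exams begin: Jun 24, 1997 + 36 days = Jul 30, 1997.
Instruction begins: May 16, 1997.
The withdrawal deadline passes: May 16, 1997 + 44 days = Jun 29, 1997.
The last day of instruction arrives: Jun 29, 1997 + 4 weeks = Jul 27, 1997.
Both prerequisites met — final exams begin (Jul 30, 1997), the last day of instruction arrives (Jul 27, 1997); the later is Jul 30, 1997.
Grades are due: Jul 30, 1997 + 16 days = Aug 15, 1997.

Aug 15, 1997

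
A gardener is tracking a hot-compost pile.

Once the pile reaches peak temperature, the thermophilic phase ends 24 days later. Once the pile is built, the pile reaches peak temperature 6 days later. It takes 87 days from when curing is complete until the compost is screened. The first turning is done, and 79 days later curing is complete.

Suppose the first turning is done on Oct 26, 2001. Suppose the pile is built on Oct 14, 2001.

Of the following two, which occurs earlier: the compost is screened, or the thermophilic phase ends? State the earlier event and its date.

The thermophilic phase ends — Nov 13, 2001

The first turning is done: Oct 26, 2001.
Curing is complete: Oct 26, 2001 + 79 days = Jan 13, 2002.
The compost is screened: Jan 13, 2002 + 87 days = Apr 10, 2002.
The pile is built: Oct 14, 2001.
The pile reaches peak temperature: Oct 14, 2001 + 6 days = Oct 20, 2001.
The thermophilic phase ends: Oct 20, 2001 + 24 days = Nov 13, 2001.
Comparing: the compost is screened on Apr 10, 2002 vs the thermophilic phase ends on Nov 13, 2001. Earlier: the thermophilic phase ends.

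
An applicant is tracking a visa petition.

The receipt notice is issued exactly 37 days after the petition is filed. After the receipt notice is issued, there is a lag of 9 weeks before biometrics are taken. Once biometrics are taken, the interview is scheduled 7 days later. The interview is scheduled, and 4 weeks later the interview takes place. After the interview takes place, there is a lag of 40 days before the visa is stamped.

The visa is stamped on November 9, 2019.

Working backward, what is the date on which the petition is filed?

May 18, 2019

The visa is stamped: Nov 9, 2019.
The interview takes place: Nov 9, 2019 − 40 days = Sep 30, 2019.
The interview is scheduled: Sep 30, 2019 − 4 weeks = Sep 2, 2019.
Biometrics are taken: Sep 2, 2019 − 7 days = Aug 26, 2019.
The receipt notice is issued: Aug 26, 2019 − 9 weeks = Jun 24, 2019.
The petition is filed: Jun 24, 2019 − 37 days = May 18, 2019.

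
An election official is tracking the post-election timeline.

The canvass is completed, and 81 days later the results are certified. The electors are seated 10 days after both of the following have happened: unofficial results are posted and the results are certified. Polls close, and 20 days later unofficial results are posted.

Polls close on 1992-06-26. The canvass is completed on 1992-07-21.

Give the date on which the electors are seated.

Polls close: Jun 26, 1992.
Unofficial results are posted: Jun 26, 1992 + 20 days = Jul 16, 1992.
The canvass is completed: Jul 21, 1992.
The results are certified: Jul 21, 1992 + 81 days = Oct 10, 1992.
Both prerequisites met — unofficial results are posted (Jul 16, 1992), the results are certified (Oct 10, 1992); the later is Oct 10, 1992.
The electors are seated: Oct 10, 1992 + 10 days = Oct 20, 1992.

1992-10-20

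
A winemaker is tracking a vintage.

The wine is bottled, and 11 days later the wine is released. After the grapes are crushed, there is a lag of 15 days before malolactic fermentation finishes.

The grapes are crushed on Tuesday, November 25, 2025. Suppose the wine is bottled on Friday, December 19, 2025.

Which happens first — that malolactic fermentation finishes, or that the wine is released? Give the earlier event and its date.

The grapes are crushed: Nov 25, 2025.
Malolactic fermentation finishes: Nov 25, 2025 + 15 days = Dec 10, 2025.
The wine is bottled: Dec 19, 2025.
The wine is released: Dec 19, 2025 + 11 days = Dec 30, 2025.
Comparing: malolactic fermentation finishes on Dec 10, 2025 vs the wine is released on Dec 30, 2025. Earlier: malolactic fermentation finishes.

Malolactic fermentation finishes — Wednesday, December 10, 2025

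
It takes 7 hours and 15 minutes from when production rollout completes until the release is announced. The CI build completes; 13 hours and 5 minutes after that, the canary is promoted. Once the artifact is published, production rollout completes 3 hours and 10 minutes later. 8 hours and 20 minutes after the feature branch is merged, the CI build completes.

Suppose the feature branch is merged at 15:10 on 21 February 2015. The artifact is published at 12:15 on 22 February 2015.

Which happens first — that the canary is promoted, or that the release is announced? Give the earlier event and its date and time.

The canary is promoted — 12:35 on 22 February 2015

The feature branch is merged: 15:10 Feb 21, 2015.
The CI build completes: 15:10 Feb 21, 2015 + 8h20m = 23:30 Feb 21, 2015.
The canary is promoted: 23:30 Feb 21, 2015 + 13h05m = 12:35 Feb 22, 2015.
The artifact is published: 12:15 Feb 22, 2015.
Production rollout completes: 12:15 Feb 22, 2015 + 3h10m = 15:25 Feb 22, 2015.
The release is announced: 15:25 Feb 22, 2015 + 7h15m = 22:40 Feb 22, 2015.
Comparing: the canary is promoted at 12:35 Feb 22, 2015 vs the release is announced at 22:40 Feb 22, 2015. Earlier: the canary is promoted.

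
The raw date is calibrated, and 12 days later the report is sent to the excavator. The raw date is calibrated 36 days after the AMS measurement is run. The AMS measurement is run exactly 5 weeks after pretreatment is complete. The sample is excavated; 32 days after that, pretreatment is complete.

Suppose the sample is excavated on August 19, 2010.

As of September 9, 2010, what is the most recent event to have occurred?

The sample is excavated: Aug 19, 2010.
Pretreatment is complete: Aug 19, 2010 + 32 days = Sep 20, 2010.
The AMS measurement is run: Sep 20, 2010 + 5 weeks = Oct 25, 2010.
The raw date is calibrated: Oct 25, 2010 + 36 days = Nov 30, 2010.
The report is sent to the excavator: Nov 30, 2010 + 12 days = Dec 12, 2010.
Sep 9, 2010 falls between when the sample is excavated (Aug 19, 2010) and when pretreatment is complete (Sep 20, 2010).

The sample is excavated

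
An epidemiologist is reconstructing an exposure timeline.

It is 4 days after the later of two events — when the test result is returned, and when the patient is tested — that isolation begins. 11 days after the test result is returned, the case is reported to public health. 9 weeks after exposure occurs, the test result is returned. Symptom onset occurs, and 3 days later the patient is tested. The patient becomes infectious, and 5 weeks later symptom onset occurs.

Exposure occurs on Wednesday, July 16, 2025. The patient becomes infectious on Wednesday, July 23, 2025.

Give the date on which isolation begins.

Exposure occurs: Jul 16, 2025.
The test result is returned: Jul 16, 2025 + 9 weeks = Sep 17, 2025.
The patient becomes infectious: Jul 23, 2025.
Symptom onset occurs: Jul 23, 2025 + 5 weeks = Aug 27, 2025.
The patient is tested: Aug 27, 2025 + 3 days = Aug 30, 2025.
Both prerequisites met — the test result is returned (Sep 17, 2025), the patient is tested (Aug 30, 2025); the later is Sep 17, 2025.
Isolation begins: Sep 17, 2025 + 4 days = Sep 21, 2025.

Sunday, September 21, 2025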